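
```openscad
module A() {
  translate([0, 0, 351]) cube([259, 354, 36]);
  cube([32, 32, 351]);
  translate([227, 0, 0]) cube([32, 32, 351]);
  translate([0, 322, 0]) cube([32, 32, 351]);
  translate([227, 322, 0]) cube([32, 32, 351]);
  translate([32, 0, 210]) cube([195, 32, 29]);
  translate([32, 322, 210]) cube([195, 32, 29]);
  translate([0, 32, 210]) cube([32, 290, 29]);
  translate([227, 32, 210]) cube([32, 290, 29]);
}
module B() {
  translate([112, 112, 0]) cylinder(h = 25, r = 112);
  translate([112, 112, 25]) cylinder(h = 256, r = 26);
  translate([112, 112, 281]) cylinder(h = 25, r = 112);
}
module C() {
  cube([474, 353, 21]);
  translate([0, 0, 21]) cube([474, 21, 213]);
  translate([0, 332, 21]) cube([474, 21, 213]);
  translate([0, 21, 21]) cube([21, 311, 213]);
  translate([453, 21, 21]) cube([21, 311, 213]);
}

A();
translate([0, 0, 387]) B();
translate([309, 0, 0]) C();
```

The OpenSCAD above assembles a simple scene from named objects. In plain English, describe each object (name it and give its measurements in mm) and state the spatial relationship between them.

A is a simple wooden stool: a rectangular seat 259 mm (x) by 354 mm (y), 36 mm thick, top face at z = 387 mm, on four square legs, each 32×32 mm in cross-section. The legs rest on z = 0, each flush with a corner of the seat. Four stretchers, 32 mm wide and 29 mm tall, connect adjacent legs with their undersides at z = 210 mm, each running between the inner faces of the legs it joins and aligned with the legs' outer faces on the other axis.

B is a spool: two coaxial disc flanges of radius 112 mm and thickness 25 mm, joined by a core cylinder of radius 26 mm and height 256 mm. The lower flange rests on z = 0 and the three cylinders share a vertical axis.

C is an open storage box with external size 474×353×234 mm and wall thickness 21 mm (the base is also 21 mm thick). The base covers the whole footprint; the four walls stand on the base, with the y-facing walls full-width and the x-facing walls fitting between their inner faces.

The spool is on top of the stool. The open box is on the floor beside the stool on its +x side.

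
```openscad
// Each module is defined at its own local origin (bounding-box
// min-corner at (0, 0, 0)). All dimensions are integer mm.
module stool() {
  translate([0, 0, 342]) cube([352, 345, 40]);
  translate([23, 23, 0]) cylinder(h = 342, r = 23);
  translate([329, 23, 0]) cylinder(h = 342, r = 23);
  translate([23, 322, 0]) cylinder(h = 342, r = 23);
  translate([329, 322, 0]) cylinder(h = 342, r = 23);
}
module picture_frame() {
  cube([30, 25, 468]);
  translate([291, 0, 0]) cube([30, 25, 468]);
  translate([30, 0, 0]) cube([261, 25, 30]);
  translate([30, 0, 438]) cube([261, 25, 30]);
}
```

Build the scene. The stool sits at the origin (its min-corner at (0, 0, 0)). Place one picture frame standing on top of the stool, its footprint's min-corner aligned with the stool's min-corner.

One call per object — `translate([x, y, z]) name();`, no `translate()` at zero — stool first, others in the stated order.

stool();
translate([0, 0, 382]) picture_frame();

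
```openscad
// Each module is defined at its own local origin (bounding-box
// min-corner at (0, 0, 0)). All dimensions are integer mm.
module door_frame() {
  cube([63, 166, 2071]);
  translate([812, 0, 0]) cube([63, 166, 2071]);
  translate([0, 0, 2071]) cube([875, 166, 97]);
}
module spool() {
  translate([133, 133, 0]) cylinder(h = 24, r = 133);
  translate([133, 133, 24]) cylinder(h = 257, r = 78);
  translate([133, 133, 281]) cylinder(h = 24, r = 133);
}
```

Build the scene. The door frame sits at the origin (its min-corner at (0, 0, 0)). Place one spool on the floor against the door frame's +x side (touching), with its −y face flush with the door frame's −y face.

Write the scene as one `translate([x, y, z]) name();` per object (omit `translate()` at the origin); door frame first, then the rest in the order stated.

door_frame();
translate([875, 0, 0]) spool();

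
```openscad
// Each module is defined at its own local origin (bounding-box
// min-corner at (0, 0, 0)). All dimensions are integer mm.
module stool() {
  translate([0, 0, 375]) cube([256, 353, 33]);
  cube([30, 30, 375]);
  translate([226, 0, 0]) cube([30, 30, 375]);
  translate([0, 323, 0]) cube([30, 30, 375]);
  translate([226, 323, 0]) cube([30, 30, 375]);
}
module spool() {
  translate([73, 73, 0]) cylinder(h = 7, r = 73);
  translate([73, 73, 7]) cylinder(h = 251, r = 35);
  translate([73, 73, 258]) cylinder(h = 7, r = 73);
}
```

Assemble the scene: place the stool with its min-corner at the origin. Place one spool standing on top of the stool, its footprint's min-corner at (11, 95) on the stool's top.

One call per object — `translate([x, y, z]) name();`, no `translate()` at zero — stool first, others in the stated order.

stool();
translate([11, 95, 408]) spool();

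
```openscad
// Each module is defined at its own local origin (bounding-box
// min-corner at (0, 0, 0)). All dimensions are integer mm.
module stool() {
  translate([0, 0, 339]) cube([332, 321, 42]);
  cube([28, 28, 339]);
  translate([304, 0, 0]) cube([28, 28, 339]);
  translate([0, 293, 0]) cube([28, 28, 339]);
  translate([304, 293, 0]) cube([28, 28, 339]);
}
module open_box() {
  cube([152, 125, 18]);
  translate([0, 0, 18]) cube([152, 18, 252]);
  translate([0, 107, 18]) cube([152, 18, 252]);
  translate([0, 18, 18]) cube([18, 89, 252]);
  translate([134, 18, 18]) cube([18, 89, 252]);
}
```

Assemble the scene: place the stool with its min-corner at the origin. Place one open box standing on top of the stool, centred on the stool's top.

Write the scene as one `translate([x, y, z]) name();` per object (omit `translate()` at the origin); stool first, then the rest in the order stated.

stool();
translate([90, 98, 381]) open_box();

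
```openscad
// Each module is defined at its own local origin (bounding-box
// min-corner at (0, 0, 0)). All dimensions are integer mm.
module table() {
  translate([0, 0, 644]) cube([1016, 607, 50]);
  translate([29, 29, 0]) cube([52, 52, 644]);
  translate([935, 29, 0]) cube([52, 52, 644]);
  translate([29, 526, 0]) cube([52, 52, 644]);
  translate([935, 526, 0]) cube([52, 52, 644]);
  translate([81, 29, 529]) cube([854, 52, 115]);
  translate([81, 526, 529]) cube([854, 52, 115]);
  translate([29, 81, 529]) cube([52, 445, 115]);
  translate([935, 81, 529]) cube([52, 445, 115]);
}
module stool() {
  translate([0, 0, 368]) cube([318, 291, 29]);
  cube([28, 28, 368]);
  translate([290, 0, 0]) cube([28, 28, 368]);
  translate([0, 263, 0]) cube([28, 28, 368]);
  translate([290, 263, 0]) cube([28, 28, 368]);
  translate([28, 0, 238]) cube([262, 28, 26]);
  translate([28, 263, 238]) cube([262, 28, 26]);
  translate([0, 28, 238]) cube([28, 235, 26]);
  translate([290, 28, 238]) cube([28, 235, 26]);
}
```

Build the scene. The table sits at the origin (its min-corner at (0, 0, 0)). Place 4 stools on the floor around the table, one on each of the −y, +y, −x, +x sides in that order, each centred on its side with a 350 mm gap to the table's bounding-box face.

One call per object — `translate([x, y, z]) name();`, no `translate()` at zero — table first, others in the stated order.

table();
translate([349, -641, 0]) stool();
translate([349, 957, 0]) stool();
translate([-668, 158, 0]) stool();
translate([1366, 158, 0]) stool();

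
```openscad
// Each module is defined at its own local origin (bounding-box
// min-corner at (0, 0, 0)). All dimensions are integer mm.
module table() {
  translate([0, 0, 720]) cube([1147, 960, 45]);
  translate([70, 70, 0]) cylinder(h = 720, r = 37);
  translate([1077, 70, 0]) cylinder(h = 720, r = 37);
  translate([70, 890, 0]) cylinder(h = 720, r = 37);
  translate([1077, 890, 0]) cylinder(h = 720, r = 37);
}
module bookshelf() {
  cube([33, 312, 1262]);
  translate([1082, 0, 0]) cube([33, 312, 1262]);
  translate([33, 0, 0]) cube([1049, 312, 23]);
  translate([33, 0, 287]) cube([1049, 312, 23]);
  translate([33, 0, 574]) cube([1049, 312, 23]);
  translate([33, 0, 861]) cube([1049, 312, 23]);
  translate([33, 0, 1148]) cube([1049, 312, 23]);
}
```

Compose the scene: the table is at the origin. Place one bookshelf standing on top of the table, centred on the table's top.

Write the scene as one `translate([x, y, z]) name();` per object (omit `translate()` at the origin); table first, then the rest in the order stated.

table();
translate([16, 324, 765]) bookshelf();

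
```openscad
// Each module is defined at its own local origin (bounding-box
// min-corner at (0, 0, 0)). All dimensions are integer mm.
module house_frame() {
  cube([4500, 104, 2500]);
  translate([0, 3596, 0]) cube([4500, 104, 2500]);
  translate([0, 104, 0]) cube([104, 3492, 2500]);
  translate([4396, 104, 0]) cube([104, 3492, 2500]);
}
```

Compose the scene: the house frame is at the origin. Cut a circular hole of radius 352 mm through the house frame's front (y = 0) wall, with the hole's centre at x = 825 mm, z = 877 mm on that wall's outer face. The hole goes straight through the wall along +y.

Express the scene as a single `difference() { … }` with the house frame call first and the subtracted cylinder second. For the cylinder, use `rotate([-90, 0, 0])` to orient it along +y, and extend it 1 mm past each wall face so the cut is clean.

difference() {
  house_frame();
  translate([825, -1, 877]) rotate([-90, 0, 0]) cylinder(h = 106, r = 352);
}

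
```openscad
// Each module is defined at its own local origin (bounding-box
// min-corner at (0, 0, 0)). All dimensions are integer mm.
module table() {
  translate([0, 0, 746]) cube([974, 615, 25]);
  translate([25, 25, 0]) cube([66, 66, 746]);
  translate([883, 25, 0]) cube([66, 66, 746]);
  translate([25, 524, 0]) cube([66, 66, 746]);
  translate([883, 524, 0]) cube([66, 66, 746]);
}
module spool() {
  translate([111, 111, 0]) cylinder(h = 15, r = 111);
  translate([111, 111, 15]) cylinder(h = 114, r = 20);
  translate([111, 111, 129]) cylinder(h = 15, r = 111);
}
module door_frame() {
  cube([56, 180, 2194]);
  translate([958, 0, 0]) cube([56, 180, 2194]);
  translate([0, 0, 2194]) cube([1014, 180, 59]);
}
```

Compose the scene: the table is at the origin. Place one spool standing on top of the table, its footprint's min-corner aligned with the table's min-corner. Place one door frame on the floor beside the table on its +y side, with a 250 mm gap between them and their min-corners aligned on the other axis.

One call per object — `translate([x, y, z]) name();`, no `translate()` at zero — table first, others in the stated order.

table();
translate([0, 0, 771]) spool();
translate([0, 865, 0]) door_frame();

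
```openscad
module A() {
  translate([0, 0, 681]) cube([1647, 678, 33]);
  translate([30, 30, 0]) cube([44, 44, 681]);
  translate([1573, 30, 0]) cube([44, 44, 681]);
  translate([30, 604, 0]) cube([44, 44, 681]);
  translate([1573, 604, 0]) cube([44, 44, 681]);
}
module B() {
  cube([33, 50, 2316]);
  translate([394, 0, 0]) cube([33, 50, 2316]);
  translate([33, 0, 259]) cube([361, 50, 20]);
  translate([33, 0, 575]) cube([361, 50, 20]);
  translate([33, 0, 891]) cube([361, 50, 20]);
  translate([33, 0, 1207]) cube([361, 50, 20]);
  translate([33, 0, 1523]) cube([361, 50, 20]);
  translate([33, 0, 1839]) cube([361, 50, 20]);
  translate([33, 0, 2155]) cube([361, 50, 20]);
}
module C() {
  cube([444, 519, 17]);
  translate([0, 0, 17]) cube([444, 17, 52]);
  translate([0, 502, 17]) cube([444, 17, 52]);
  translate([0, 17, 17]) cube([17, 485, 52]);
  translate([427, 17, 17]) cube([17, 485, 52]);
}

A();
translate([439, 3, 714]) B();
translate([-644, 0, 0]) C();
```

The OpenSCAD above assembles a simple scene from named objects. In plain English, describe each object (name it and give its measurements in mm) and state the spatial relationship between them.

A is a rectangular dining table. The top is 1647×678×33 mm with its upper surface at z = 714 mm. It stands on four 44×44 mm square legs, each inset 30 mm from the nearest pair of top edges, running from the floor to the underside of the top.

B is a wooden ladder with two side rails of 33×50 mm section and 2316 mm height, set 427 mm apart overall. Between them run 7 rectangular rungs (50 mm deep, 20 mm thick), front faces flush with the rails' −y face. The bottom of the first rung is 259 mm above the floor and each subsequent rung is 316 mm higher than the one below.

C is an open-topped rectangular box: outside dimensions 444×519×69 mm, with a uniform wall and base thickness of 17 mm. The base is a full 444×519 slab on the floor; four walls sit on top of the base. The front and back walls (the −y and +y sides) span the full width; the two side walls fit between them.

The ladder is on top of the table. The open box is on the floor beside the table on its −x side.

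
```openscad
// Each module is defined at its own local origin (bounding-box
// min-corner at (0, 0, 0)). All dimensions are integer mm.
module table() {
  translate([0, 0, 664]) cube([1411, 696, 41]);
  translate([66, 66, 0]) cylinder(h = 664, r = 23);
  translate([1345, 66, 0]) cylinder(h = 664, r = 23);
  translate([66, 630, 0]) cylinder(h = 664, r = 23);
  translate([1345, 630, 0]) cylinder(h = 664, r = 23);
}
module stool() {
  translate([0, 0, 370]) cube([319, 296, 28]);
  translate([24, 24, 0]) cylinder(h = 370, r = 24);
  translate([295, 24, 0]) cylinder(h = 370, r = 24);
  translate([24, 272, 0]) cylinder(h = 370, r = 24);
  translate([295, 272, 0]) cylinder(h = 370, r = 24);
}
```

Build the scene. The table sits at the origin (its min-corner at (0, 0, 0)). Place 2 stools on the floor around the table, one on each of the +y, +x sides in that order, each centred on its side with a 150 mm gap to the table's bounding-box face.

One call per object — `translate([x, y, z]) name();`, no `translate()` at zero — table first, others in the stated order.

table();
translate([546, 846, 0]) stool();
translate([1561, 200, 0]) stool();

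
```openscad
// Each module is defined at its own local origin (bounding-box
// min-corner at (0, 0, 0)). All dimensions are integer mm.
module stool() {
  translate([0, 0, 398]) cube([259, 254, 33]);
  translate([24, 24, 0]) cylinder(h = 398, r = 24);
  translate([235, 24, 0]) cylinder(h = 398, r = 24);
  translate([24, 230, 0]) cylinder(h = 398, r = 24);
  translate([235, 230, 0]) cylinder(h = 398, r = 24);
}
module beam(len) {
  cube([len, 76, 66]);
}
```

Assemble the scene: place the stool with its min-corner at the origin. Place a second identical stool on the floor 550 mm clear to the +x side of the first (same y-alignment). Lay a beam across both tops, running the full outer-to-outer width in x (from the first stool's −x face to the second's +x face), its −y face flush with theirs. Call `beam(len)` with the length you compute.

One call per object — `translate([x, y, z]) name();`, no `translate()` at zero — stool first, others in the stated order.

stool();
translate([809, 0, 0]) stool();
translate([0, 0, 431]) beam(1068);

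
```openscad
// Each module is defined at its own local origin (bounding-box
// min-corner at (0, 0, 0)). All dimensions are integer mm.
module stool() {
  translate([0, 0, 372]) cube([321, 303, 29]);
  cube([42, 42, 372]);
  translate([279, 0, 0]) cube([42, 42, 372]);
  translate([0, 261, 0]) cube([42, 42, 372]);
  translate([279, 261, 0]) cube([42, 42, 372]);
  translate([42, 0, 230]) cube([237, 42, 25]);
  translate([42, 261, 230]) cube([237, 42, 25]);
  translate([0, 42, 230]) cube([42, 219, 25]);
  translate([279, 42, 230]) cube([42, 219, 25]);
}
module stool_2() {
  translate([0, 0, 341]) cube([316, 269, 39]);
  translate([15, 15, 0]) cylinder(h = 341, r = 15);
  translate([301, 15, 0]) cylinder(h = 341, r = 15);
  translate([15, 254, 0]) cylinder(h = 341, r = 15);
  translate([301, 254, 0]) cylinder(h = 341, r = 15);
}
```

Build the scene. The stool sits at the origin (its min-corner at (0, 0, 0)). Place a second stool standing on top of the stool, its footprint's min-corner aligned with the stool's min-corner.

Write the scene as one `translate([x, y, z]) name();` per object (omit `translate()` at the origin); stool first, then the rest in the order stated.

stool();
translate([0, 0, 401]) stool_2();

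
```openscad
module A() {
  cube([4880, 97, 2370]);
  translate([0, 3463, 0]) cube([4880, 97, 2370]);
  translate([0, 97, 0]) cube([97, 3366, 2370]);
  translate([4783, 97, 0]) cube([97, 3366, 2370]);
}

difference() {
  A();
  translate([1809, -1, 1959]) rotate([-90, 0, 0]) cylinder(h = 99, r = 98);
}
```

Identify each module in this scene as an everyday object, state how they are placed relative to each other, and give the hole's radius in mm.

A is a house frame. The house frame has a circular hole through its front wall. The hole's radius is 98 mm.

The subtracted cylinder has r = 98 mm.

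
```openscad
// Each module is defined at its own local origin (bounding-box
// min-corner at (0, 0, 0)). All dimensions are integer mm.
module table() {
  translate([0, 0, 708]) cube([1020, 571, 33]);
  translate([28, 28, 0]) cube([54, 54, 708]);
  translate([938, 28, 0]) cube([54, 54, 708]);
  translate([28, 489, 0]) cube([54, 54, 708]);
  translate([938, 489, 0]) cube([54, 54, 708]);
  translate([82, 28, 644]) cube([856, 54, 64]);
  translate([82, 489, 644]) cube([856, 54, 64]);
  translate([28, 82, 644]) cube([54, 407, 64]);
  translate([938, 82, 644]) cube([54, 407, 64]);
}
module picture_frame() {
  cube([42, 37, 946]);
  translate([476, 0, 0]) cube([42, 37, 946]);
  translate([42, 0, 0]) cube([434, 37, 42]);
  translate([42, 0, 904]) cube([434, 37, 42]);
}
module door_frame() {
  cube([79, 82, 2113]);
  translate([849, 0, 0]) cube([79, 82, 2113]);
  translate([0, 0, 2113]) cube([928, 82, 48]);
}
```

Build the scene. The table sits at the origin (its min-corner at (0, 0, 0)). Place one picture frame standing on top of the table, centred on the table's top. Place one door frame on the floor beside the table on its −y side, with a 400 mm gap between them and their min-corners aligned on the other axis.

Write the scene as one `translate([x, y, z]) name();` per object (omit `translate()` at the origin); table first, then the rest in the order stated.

table();
translate([251, 267, 741]) picture_frame();
translate([0, -482, 0]) door_frame();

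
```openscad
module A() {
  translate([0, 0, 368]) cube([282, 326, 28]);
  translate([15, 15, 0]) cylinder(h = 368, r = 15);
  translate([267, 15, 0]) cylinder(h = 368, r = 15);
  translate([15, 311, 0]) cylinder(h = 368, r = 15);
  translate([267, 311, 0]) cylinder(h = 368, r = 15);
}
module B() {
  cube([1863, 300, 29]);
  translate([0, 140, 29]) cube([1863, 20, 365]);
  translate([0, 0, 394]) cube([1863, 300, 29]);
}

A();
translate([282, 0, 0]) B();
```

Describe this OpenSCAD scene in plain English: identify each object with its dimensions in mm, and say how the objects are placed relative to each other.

A is a four-legged stool. The seat is a 282×326×28 mm slab whose top surface is at z = 396 mm; four round legs, each 30 mm in diameter, run from the floor (z = 0) to the underside of the seat, each leg's axis is inset half a diameter from the nearest pair of seat edges (so the leg's bounding box is flush with the corner).

B is an I-beam lying along x, 1863 mm long. Overall section height 423 mm. Two flanges 300 mm wide (y) and 29 mm thick, one on the floor and one at the top; a web 20 mm thick runs between them, centred on the flange width.

The I-beam is against the stool's +x side, with their −y faces flush.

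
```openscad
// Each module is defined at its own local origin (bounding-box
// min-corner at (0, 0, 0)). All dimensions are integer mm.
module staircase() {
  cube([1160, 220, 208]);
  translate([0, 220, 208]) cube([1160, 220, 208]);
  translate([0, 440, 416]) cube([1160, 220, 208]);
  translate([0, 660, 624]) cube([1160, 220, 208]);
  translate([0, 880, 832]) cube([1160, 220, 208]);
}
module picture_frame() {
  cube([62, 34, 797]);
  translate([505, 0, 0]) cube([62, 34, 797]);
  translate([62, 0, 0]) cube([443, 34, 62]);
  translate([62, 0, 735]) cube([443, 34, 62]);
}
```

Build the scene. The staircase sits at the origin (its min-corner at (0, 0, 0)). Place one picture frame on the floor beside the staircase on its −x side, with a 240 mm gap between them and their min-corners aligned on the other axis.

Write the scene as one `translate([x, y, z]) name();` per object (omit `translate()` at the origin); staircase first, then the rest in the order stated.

staircase();
translate([-807, 0, 0]) picture_frame();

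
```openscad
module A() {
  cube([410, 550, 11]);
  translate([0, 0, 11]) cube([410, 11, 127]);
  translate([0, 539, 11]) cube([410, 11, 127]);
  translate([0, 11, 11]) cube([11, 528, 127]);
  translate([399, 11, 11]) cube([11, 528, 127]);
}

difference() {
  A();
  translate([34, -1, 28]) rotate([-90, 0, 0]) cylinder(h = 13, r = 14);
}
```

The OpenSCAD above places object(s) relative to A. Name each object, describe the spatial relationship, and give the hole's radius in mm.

The subtracted cylinder has r = 14 mm.

A is an open box. The open box has a circular hole through its front wall. The hole's radius is 14 mm.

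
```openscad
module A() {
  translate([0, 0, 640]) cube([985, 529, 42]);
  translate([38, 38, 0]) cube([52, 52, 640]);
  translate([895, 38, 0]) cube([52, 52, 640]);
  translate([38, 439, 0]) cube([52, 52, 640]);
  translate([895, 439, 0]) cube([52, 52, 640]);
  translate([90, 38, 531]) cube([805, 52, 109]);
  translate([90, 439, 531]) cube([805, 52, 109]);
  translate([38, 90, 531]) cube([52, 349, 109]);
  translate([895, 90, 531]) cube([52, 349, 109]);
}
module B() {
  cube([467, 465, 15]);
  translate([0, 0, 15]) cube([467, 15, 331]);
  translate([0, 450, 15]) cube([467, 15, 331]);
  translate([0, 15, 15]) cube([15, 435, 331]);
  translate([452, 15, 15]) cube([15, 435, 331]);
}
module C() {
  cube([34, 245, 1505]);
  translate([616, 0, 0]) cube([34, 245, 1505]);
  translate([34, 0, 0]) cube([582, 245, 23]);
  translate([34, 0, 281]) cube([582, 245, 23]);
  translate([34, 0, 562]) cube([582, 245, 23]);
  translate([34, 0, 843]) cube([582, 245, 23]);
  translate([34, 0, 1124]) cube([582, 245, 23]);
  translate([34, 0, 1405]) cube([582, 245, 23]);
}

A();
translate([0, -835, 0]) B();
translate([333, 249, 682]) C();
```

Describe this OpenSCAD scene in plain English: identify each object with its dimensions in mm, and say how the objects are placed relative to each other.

A is a table with a 985×529 mm rectangular top, 42 mm thick, top surface at z = 682 mm, supported by four 52×52 mm square legs, each inset 38 mm from the nearest pair of top edges, running from the floor. Four apron rails, 52 mm thick and 109 mm tall, run between adjacent legs with their top edges flush with the underside of the top and their outer faces flush with the legs' outer faces.

B is an open-topped rectangular box: outside dimensions 467×465×346 mm, with a uniform wall and base thickness of 15 mm. The base is a full 467×465 slab on the floor; four walls sit on top of the base. The front and back walls (the −y and +y sides) span the full width; the two side walls fit between them.

C is an open bookshelf. Two side panels, each 34 mm thick, 245 mm deep and 1505 mm tall, stand 650 mm apart (outside-to-outside). Between them sit 6 shelves, each 23 mm thick and 245 mm deep, spanning the full gap between the sides. The bottom shelf rests on the floor (its underside at z = 0) and the clear gap between one shelf's top and the next shelf's underside is 258 mm.

The open box is on the floor beside the table on its −y side. The bookshelf is on top of the table.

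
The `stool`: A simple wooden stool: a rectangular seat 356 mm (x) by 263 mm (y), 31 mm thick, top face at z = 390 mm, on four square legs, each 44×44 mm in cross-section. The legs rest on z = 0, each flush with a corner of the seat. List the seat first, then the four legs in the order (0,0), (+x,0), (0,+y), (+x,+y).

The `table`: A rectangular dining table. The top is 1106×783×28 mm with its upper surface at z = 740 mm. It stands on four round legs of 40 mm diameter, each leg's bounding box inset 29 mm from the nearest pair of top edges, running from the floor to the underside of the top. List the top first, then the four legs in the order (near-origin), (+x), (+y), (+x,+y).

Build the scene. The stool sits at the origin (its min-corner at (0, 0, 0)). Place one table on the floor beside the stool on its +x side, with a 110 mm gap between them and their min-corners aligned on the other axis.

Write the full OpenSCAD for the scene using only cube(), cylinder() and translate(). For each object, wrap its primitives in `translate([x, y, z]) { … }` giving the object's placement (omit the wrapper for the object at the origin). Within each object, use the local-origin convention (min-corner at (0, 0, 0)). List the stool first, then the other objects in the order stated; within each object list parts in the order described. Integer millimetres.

translate([0, 0, 359]) cube([356, 263, 31]);
cube([44, 44, 359]);
translate([312, 0, 0]) cube([44, 44, 359]);
translate([0, 219, 0]) cube([44, 44, 359]);
translate([312, 219, 0]) cube([44, 44, 359]);
translate([466, 0, 0]) {
  translate([0, 0, 712]) cube([1106, 783, 28]);
  translate([49, 49, 0]) cylinder(h = 712, r = 20);
  translate([1057, 49, 0]) cylinder(h = 712, r = 20);
  translate([49, 734, 0]) cylinder(h = 712, r = 20);
  translate([1057, 734, 0]) cylinder(h = 712, r = 20);
}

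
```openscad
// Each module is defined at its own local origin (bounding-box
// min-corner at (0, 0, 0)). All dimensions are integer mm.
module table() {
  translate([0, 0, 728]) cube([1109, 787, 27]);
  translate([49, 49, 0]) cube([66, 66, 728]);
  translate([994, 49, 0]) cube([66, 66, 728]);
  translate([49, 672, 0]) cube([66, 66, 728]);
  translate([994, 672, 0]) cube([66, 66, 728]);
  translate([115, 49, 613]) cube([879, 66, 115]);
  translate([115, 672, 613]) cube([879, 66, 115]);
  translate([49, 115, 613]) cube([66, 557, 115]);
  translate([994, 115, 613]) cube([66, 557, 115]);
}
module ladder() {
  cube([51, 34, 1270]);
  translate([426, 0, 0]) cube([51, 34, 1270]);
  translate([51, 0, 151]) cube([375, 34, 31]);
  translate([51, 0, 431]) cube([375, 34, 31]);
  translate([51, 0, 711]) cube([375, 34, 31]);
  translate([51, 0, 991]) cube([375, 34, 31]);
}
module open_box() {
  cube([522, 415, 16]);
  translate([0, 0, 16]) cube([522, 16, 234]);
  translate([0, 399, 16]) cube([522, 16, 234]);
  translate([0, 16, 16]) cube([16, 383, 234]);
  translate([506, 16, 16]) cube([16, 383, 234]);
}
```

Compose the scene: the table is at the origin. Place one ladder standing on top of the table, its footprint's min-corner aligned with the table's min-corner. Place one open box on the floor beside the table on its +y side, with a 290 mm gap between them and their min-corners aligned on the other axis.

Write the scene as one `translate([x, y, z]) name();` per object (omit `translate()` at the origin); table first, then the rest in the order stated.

table();
translate([0, 0, 755]) ladder();
translate([0, 1077, 0]) open_box();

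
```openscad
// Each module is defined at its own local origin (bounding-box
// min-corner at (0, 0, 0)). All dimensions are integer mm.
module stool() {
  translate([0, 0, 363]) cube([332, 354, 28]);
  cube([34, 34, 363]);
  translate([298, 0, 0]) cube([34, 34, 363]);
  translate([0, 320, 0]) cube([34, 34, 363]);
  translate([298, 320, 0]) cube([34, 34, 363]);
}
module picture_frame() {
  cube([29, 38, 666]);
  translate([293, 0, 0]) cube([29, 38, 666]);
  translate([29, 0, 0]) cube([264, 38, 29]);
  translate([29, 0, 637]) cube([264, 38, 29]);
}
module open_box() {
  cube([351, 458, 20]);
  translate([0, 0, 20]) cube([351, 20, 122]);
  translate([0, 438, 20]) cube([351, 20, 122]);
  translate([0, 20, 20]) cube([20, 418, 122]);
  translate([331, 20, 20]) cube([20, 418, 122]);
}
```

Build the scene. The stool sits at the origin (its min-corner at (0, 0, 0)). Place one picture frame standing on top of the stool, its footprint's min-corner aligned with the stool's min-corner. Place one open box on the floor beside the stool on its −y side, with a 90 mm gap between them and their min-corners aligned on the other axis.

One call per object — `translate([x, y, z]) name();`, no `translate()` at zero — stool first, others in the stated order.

stool();
translate([0, 0, 391]) picture_frame();
translate([0, -548, 0]) open_box();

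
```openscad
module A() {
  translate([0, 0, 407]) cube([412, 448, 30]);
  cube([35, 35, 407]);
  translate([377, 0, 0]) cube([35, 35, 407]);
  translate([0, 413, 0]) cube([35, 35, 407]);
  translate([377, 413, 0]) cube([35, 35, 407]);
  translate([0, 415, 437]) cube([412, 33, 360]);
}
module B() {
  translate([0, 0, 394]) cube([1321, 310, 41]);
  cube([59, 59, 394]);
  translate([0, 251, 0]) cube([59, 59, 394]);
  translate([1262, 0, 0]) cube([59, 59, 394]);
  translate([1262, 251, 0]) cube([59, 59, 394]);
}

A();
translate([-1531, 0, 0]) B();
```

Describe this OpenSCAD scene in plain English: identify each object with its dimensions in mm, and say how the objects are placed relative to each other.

A is a chair. The seat is a 412×448×30 mm slab with its top at z = 437 mm, on four 35×35 mm corner legs (flush with the seat edges, standing on z = 0). A flat backrest 33 mm thick, 360 mm tall, spans the full seat width and rises from the seat top along its +y edge, rear face flush with the rear of the seat.

B is a long wooden bench with a 1321 mm (x) × 310 mm (y) seat, 41 mm thick, its top surface 435 mm above the floor. Four 59 mm square legs at the seat corners, flush with the edges, run from z = 0 to the seat underside.

The bench is on the floor beside the chair on its −x side.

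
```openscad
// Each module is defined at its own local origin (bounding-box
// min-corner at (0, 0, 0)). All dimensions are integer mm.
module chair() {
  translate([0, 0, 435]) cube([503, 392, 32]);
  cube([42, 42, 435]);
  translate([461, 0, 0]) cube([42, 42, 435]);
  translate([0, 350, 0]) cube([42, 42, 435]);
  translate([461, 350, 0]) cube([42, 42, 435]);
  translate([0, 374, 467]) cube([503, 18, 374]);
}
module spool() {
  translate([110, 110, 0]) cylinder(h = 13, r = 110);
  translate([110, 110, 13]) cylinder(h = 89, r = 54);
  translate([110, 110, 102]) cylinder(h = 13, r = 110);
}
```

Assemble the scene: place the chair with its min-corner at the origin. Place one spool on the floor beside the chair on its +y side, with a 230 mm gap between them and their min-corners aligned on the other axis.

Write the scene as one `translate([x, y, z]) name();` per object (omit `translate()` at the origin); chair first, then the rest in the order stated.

chair();
translate([0, 622, 0]) spool();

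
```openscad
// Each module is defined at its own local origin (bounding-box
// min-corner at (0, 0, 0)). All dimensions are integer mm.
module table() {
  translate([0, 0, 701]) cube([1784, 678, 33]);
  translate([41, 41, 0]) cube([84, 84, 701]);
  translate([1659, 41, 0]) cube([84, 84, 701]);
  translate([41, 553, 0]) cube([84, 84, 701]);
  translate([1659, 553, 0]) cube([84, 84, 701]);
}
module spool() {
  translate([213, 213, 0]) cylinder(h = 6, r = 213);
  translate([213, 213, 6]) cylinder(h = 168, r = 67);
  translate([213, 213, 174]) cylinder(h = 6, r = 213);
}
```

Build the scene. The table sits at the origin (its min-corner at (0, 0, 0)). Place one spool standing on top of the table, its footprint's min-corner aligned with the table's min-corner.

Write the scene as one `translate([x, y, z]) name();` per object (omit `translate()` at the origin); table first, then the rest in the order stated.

table();
translate([0, 0, 734]) spool();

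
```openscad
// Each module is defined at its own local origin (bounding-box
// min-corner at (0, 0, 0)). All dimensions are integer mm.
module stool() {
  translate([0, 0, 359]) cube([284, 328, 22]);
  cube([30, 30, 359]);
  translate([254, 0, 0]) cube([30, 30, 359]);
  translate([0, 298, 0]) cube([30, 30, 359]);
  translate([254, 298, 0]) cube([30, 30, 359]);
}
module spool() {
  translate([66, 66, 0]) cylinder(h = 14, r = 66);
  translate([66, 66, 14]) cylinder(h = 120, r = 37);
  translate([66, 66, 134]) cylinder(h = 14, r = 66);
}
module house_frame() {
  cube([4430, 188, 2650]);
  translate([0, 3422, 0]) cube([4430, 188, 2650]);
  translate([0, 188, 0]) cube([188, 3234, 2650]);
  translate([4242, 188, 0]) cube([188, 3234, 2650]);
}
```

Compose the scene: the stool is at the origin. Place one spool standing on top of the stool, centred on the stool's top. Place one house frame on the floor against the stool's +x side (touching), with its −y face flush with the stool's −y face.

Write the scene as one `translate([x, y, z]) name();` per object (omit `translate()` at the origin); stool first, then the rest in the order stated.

stool();
translate([76, 98, 381]) spool();
translate([284, 0, 0]) house_frame();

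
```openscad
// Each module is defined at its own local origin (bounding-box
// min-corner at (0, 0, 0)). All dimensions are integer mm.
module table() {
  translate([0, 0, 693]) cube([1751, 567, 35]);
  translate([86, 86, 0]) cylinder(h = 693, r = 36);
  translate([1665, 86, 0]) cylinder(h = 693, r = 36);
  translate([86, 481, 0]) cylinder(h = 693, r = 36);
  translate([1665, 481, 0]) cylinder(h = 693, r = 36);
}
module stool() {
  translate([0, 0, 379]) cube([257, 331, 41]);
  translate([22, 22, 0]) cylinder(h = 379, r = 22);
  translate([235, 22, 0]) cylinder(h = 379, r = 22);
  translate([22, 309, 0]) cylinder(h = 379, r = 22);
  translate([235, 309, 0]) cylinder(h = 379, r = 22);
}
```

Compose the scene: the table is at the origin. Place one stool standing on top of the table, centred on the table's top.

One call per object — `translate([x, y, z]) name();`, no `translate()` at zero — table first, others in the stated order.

table();
translate([747, 118, 728]) stool();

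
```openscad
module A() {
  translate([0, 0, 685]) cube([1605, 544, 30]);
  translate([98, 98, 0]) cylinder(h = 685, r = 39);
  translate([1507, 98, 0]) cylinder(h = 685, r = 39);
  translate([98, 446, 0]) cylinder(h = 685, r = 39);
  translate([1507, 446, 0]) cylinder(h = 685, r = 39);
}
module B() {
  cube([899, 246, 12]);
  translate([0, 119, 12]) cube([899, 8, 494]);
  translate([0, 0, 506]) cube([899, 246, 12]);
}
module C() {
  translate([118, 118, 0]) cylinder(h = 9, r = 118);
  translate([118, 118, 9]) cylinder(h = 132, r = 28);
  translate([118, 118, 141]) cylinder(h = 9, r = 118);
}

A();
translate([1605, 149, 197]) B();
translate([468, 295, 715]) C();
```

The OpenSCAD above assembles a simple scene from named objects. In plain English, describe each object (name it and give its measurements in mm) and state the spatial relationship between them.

A is a table with a 1605×544 mm rectangular top, 30 mm thick, top surface at z = 715 mm, supported by four round legs of 78 mm diameter, each leg's bounding box inset 59 mm from the nearest pair of top edges, running from the floor.

B is an I-beam lying along x, 899 mm long. Overall section height 518 mm. Two flanges 246 mm wide (y) and 12 mm thick, one on the floor and one at the top; a web 8 mm thick runs between them, centred on the flange width.

C is a spool: two coaxial disc flanges of radius 118 mm and thickness 9 mm, joined by a core cylinder of radius 28 mm and height 132 mm. The lower flange rests on z = 0 and the three cylinders share a vertical axis.

The I-beam is beside the table with their tops flush at z = 715. The spool is on top of the table.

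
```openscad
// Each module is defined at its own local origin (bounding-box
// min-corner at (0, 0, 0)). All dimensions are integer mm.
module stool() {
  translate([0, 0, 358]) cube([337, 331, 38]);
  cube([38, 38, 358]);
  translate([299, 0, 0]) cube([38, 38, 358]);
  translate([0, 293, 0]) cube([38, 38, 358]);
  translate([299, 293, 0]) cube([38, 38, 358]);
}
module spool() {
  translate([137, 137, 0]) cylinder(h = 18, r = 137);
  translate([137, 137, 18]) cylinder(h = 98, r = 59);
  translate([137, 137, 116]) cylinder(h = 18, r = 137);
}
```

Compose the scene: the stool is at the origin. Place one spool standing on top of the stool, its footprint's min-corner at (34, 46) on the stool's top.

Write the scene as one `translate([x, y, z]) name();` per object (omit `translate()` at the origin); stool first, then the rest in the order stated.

stool();
translate([34, 46, 396]) spool();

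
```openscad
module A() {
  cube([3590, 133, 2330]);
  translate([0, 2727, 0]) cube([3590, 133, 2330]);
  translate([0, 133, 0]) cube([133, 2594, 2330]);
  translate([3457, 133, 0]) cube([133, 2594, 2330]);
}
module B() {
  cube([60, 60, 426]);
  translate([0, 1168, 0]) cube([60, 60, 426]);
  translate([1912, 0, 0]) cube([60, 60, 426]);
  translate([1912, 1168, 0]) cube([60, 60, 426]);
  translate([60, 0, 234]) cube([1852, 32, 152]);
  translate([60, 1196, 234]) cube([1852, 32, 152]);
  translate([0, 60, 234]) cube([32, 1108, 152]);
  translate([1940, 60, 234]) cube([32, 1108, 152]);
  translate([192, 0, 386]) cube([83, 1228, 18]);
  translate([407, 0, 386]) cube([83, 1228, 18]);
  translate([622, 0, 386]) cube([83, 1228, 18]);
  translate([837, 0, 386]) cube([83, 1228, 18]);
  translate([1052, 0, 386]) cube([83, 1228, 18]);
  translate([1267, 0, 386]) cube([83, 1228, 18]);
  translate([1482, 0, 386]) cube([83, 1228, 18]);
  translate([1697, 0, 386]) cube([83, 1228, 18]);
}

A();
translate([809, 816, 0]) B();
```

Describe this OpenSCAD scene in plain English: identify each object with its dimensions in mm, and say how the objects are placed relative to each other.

A is a box-shaped house frame (walls only): outside footprint 3590×2860 mm, wall height 2330 mm, wall thickness 133 mm. The two y-facing walls run the full x-width; the two x-facing walls fit between the inner faces of the y-facing walls.

B is a bed frame 1972 mm long (x) by 1228 mm wide (y). Four 60×60 mm corner posts, 426 mm tall, at the corners of the footprint. Four rails of 32 mm thickness and 152 mm height run between adjacent posts with their undersides at z = 234 mm, their outer faces flush with the outside of the frame (the two x-running rails run between the posts' inner faces; the two y-running rails run between the posts' inner faces). 8 slats, each 83 mm wide (x) and 18 mm thick, lie across the top of the two x-running rails, running the full 1228 mm width of the frame in y; the slats are evenly spaced along x between the inner faces of the end posts with equal gaps (rounded down to the nearest mm) at the −x end and between each pair — any rounding remainder accumulates at the +x end.

The bed frame sits inside the house frame, centred.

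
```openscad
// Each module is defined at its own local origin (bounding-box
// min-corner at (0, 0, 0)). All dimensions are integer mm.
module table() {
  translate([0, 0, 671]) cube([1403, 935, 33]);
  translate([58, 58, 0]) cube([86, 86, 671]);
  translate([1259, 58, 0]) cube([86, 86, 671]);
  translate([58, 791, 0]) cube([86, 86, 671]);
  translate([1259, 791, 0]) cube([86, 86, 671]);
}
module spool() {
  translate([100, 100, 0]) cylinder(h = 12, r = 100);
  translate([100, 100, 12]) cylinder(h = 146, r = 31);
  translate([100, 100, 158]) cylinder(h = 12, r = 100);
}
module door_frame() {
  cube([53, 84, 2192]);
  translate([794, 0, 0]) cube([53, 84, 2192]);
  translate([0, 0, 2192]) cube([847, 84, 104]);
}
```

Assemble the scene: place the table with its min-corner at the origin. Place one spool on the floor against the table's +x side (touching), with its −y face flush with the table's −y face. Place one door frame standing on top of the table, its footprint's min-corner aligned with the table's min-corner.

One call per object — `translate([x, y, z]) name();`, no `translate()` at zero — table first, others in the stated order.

table();
translate([1403, 0, 0]) spool();
translate([0, 0, 704]) door_frame();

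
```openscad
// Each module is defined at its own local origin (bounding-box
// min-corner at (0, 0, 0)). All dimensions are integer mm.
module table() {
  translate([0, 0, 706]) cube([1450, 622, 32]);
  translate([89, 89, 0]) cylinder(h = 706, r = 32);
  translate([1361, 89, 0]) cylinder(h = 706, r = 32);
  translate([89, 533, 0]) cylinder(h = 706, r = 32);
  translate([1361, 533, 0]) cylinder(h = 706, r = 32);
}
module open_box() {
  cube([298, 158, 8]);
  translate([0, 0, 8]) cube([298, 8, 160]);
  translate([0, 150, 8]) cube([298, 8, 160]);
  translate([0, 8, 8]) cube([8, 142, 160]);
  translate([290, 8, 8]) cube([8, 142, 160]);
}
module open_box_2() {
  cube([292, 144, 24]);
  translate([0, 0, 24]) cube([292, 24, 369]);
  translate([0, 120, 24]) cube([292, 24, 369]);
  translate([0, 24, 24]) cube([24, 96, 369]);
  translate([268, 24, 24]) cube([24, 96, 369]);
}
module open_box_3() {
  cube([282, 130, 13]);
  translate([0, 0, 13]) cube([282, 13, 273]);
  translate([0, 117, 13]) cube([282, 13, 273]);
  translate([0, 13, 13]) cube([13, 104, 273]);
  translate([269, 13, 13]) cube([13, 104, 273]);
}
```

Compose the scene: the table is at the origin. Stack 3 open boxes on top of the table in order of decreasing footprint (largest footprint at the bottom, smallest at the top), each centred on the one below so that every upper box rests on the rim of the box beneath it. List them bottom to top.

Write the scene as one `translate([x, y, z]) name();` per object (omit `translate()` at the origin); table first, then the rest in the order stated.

table();
translate([576, 232, 738]) open_box();
translate([579, 239, 906]) open_box_2();
translate([584, 246, 1299]) open_box_3();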